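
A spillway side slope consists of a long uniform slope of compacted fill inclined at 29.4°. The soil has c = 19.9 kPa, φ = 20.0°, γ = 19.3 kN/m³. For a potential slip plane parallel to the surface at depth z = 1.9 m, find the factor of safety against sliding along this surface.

FS = 1.91

For an infinite slope with a slip plane parallel to the surface (no pore pressure): FS = [c + γz cos²β tanφ] / [γz sinβ cosβ].
γz = 19.3·1.9 = 36.67 kN/m²
Numerator = 19.9 + 36.67·cos²29.4°·tan20.0° = 19.9 + 36.67·0.7590·0.3640 = 30.030 kPa
Denominator = 36.67·sin29.4°·cos29.4° = 36.67·0.4909·0.8712 = 15.683 kPa
FS = 30.030 / 15.683 = 1.915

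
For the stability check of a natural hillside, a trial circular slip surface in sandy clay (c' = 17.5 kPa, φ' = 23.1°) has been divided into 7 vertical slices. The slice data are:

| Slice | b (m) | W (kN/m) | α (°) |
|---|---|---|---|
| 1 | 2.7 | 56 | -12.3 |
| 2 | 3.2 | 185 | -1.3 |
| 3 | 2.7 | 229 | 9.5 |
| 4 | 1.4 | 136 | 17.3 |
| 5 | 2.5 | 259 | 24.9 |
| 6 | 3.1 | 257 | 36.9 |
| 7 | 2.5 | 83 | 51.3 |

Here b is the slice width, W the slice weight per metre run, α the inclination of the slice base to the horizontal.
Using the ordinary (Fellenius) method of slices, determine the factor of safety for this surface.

FS = 2.12

Ordinary method of slices: FS = Σ[c'·Δl_i + (W_i cosα_i)·tanφ'] / Σ W_i sinα_i, with Δl_i = b_i / cosα_i.
Slice 1: Δl = 2.7/cos(-12.3°) = 2.763 m; N'_1 = 56·cos(-12.3°) = 54.7; c'Δl = 48.36; W sinα = -11.9
Slice 2: Δl = 3.2/cos(-1.3°) = 3.201 m; N'_2 = 185·cos(-1.3°) = 185.0; c'Δl = 56.01; W sinα = -4.2
Slice 3: Δl = 2.7/cos9.5° = 2.738 m; N'_3 = 229·cos9.5° = 225.9; c'Δl = 47.91; W sinα = 37.8
Slice 4: Δl = 1.4/cos17.3° = 1.466 m; N'_4 = 136·cos17.3° = 129.8; c'Δl = 25.66; W sinα = 40.4
Slice 5: Δl = 2.5/cos24.9° = 2.756 m; N'_5 = 259·cos24.9° = 234.9; c'Δl = 48.23; W sinα = 109.0
Slice 6: Δl = 3.1/cos36.9° = 3.877 m; N'_6 = 257·cos36.9° = 205.5; c'Δl = 67.84; W sinα = 154.3
Slice 7: Δl = 2.5/cos51.3° = 3.998 m; N'_7 = 83·cos51.3° = 51.9; c'Δl = 69.97; W sinα = 64.8
Σc'Δl = 364.0 kN/m; ΣN' = 1087.7 kN/m; ΣW sinα = 390.2 kN/m
Resisting = 364.0 + 1087.7·tan23.1° = 364.0 + 463.9 = 827.9 kN/m
FS = 827.9 / 390.2 = 2.122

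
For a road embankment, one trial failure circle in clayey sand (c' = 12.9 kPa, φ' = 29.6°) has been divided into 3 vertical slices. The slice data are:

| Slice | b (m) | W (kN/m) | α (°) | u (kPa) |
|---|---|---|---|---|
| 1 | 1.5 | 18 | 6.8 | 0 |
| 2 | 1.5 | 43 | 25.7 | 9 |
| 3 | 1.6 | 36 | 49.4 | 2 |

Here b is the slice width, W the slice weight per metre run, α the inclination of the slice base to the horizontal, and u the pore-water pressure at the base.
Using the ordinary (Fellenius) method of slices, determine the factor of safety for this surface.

FS = 2.22

Ordinary method of slices: FS = Σ[c'·Δl_i + (W_i cosα_i − u_i·Δl_i)·tanφ'] / Σ W_i sinα_i, with Δl_i = b_i / cosα_i.
Slice 1: Δl = 1.5/cos6.8° = 1.511 m; N'_1 = 18·cos6.8° − 0·1.511 = 17.9; c'Δl = 19.49; W sinα = 2.1
Slice 2: Δl = 1.5/cos25.7° = 1.665 m; N'_2 = 43·cos25.7° − 9·1.665 = 23.8; c'Δl = 21.47; W sinα = 18.6
Slice 3: Δl = 1.6/cos49.4° = 2.459 m; N'_3 = 36·cos49.4° − 2·2.459 = 18.5; c'Δl = 31.72; W sinα = 27.3
Σc'Δl = 72.7 kN/m; ΣN' = 60.1 kN/m; ΣW sinα = 48.1 kN/m
Resisting = 72.7 + 60.1·tan29.6° = 72.7 + 34.2 = 106.8 kN/m
FS = 106.8 / 48.1 = 2.221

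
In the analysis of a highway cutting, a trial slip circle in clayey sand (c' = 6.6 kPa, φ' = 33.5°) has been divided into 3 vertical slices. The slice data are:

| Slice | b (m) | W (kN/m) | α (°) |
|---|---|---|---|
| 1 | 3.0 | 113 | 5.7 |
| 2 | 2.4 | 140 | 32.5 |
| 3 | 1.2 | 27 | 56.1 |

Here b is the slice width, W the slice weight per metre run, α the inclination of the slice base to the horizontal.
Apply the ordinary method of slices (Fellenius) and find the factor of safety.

Ordinary method of slices: FS = Σ[c'·Δl_i + (W_i cosα_i)·tanφ'] / Σ W_i sinα_i, with Δl_i = b_i / cosα_i.
Slice 1: Δl = 3.0/cos5.7° = 3.015 m; N'_1 = 113·cos5.7° = 112.4; c'Δl = 19.90; W sinα = 11.2
Slice 2: Δl = 2.4/cos32.5° = 2.846 m; N'_2 = 140·cos32.5° = 118.1; c'Δl = 18.78; W sinα = 75.2
Slice 3: Δl = 1.2/cos56.1° = 2.152 m; N'_3 = 27·cos56.1° = 15.1; c'Δl = 14.20; W sinα = 22.4
Σc'Δl = 52.9 kN/m; ΣN' = 245.6 kN/m; ΣW sinα = 108.9 kN/m
Resisting = 52.9 + 245.6·tan33.5° = 52.9 + 162.5 = 215.4 kN/m
FS = 215.4 / 108.9 = 1.979

FS = 1.98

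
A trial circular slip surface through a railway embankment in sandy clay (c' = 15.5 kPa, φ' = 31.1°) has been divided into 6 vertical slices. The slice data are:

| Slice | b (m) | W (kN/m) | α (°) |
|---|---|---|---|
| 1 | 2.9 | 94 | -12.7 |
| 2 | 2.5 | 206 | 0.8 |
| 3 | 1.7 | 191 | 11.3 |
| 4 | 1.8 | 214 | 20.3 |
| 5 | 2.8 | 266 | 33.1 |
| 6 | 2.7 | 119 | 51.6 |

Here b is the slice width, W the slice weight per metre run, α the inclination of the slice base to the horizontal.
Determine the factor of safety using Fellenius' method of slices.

Ordinary method of slices: FS = Σ[c'·Δl_i + (W_i cosα_i)·tanφ'] / Σ W_i sinα_i, with Δl_i = b_i / cosα_i.
Slice 1: Δl = 2.9/cos(-12.7°) = 2.973 m; N'_1 = 94·cos(-12.7°) = 91.7; c'Δl = 46.08; W sinα = -20.7
Slice 2: Δl = 2.5/cos0.8° = 2.500 m; N'_2 = 206·cos0.8° = 206.0; c'Δl = 38.75; W sinα = 2.9
Slice 3: Δl = 1.7/cos11.3° = 1.734 m; N'_3 = 191·cos11.3° = 187.3; c'Δl = 26.87; W sinα = 37.4
Slice 4: Δl = 1.8/cos20.3° = 1.919 m; N'_4 = 214·cos20.3° = 200.7; c'Δl = 29.75; W sinα = 74.2
Slice 5: Δl = 2.8/cos33.1° = 3.342 m; N'_5 = 266·cos33.1° = 222.8; c'Δl = 51.81; W sinα = 145.3
Slice 6: Δl = 2.7/cos51.6° = 4.347 m; N'_6 = 119·cos51.6° = 73.9; c'Δl = 67.38; W sinα = 93.3
Σc'Δl = 260.6 kN/m; ΣN' = 982.4 kN/m; ΣW sinα = 332.4 kN/m
Resisting = 260.6 + 982.4·tan31.1° = 260.6 + 592.6 = 853.3 kN/m
FS = 853.3 / 332.4 = 2.567

FS = 2.57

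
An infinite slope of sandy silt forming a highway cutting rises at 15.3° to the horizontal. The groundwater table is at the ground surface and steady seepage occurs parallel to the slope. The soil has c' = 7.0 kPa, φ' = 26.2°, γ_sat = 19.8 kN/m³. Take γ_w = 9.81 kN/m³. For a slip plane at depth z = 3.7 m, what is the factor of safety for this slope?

FS = 1.28

With seepage parallel to the slope and the water table at the surface, the effective normal stress on the slip plane uses the buoyant unit weight γ' = γ_sat − γ_w while the driving shear stress uses γ_sat:
FS = [c' + γ' z cos²β tanφ'] / [γ_sat z sinβ cosβ]
γ' = 19.8 − 9.81 = 9.99 kN/m³
Numerator = 7.0 + 9.99·3.7·cos²15.3°·tan26.2° = 7.0 + 9.99·3.7·0.9304·0.4921 = 23.922 kPa
Denominator = 19.8·3.7·sin15.3°·cos15.3° = 19.8·3.7·0.2639·0.9646 = 18.646 kPa
FS = 23.922 / 18.646 = 1.283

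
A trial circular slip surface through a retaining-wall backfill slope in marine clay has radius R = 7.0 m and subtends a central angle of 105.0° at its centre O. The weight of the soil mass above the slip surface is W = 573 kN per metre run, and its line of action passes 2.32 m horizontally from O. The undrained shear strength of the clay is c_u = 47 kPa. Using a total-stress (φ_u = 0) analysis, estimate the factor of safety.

Taking moments about the centre O, the resisting moment is provided by the undrained shear strength acting along the arc:
Arc length L_a = R·θ = 7.0·(105.0°·π/180) = 7.0·1.8326 = 12.83 m
M_R = c_u·L_a·R = 47·12.83·7.0 = 4220.5 kN·m/m
M_D = W·d = 573·2.32 = 1329.4 kN·m/m
FS = M_R / M_D = 4220.5 / 1329.4 = 3.175

FS = 3.17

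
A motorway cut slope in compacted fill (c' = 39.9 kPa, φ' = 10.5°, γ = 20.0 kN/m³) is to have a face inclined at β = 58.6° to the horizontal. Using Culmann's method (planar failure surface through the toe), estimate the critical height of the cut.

Culmann's analysis gives the critical failure plane at α_cr = (β + φ')/2 = (58.6 + 10.5)/2 = 34.5°, and the critical height
H_c = (4c'/γ) · sinβ cosφ' / [1 − cos(β − φ')]
    = (4·39.9/20.0) · sin58.6°·cos10.5° / [1 − cos(48.1°)]
    = 7.980 · 0.8536·0.9833 / [1 − 0.6678]
    = 7.980 · 0.8393 / 0.3322
    = 20.16 m

H_c = 20.16 m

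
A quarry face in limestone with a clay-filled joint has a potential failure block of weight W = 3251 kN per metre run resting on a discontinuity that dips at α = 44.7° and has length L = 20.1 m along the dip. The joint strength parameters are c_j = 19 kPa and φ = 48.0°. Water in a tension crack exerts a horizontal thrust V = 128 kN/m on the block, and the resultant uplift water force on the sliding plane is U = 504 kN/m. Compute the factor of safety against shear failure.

FS = 0.96

Resolving the block weight along and normal to the plane and applying the Mohr–Coulomb strength on the joint:
N' = W cosα − U − V sinα = 3251·cos44.7° − 504 − 128·sin44.7° = 1716.8 kN/m
Driving force T = W sinα + V cosα = 3251·sin44.7° + 128·cos44.7° = 2377.7 kN/m
Resisting force R = c_j·L + N'·tanφ = 19·20.1 + 1716.8·tan48.0° = 381.9 + 1906.7 = 2288.6 kN/m
FS = R / T = 2288.6 / 2377.7 = 0.963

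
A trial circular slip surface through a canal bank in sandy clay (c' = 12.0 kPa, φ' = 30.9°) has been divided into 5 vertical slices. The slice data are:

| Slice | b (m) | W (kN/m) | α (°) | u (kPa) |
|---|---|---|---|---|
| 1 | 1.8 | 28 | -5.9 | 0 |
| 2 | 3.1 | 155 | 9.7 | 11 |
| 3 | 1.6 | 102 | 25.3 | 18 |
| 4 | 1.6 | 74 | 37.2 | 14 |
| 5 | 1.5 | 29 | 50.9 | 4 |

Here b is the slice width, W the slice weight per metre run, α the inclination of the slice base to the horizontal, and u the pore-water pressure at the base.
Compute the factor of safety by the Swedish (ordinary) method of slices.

Ordinary method of slices: FS = Σ[c'·Δl_i + (W_i cosα_i − u_i·Δl_i)·tanφ'] / Σ W_i sinα_i, with Δl_i = b_i / cosα_i.
Slice 1: Δl = 1.8/cos(-5.9°) = 1.810 m; N'_1 = 28·cos(-5.9°) − 0·1.810 = 27.9; c'Δl = 21.72; W sinα = -2.9
Slice 2: Δl = 3.1/cos9.7° = 3.145 m; N'_2 = 155·cos9.7° − 11·3.145 = 118.2; c'Δl = 37.74; W sinα = 26.1
Slice 3: Δl = 1.6/cos25.3° = 1.770 m; N'_3 = 102·cos25.3° − 18·1.770 = 60.4; c'Δl = 21.24; W sinα = 43.6
Slice 4: Δl = 1.6/cos37.2° = 2.009 m; N'_4 = 74·cos37.2° − 14·2.009 = 30.8; c'Δl = 24.10; W sinα = 44.7
Slice 5: Δl = 1.5/cos50.9° = 2.378 m; N'_5 = 29·cos50.9° − 4·2.378 = 8.8; c'Δl = 28.54; W sinα = 22.5
Σc'Δl = 133.3 kN/m; ΣN' = 246.0 kN/m; ΣW sinα = 134.1 kN/m
Resisting = 133.3 + 246.0·tan30.9° = 133.3 + 147.2 = 280.6 kN/m
FS = 280.6 / 134.1 = 2.093

FS = 2.09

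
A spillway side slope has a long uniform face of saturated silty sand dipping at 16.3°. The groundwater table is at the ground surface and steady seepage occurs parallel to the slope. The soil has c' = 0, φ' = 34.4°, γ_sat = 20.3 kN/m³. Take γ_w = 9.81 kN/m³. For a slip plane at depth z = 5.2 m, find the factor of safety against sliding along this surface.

With seepage parallel to the slope and the water table at the surface, the effective normal stress on the slip plane uses the buoyant unit weight γ' = γ_sat − γ_w while the driving shear stress uses γ_sat:
FS = [c' + γ' z cos²β tanφ'] / [γ_sat z sinβ cosβ]
(For c' = 0 this reduces to FS = (γ'/γ_sat)·tanφ'/tanβ.)
γ' = 20.3 − 9.81 = 10.49 kN/m³
Numerator = 0.0 + 10.49·5.2·cos²16.3°·tan34.4° = 0.0 + 10.49·5.2·0.9212·0.6847 = 34.408 kPa
Denominator = 20.3·5.2·sin16.3°·cos16.3° = 20.3·5.2·0.2807·0.9598 = 28.436 kPa
FS = 34.408 / 28.436 = 1.210

FS = 1.21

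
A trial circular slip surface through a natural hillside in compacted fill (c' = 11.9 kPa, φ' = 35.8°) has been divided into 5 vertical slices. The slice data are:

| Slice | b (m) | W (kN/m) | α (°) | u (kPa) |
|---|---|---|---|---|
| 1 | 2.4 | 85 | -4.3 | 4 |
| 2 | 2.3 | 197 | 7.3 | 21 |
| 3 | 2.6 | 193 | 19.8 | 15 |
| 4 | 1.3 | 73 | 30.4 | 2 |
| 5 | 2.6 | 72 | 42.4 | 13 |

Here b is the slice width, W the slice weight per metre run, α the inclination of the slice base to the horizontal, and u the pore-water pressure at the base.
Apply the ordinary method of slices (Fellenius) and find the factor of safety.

Ordinary method of slices: FS = Σ[c'·Δl_i + (W_i cosα_i − u_i·Δl_i)·tanφ'] / Σ W_i sinα_i, with Δl_i = b_i / cosα_i.
Slice 1: Δl = 2.4/cos(-4.3°) = 2.407 m; N'_1 = 85·cos(-4.3°) − 4·2.407 = 75.1; c'Δl = 28.64; W sinα = -6.4
Slice 2: Δl = 2.3/cos7.3° = 2.319 m; N'_2 = 197·cos7.3° − 21·2.319 = 146.7; c'Δl = 27.59; W sinα = 25.0
Slice 3: Δl = 2.6/cos19.8° = 2.763 m; N'_3 = 193·cos19.8° − 15·2.763 = 140.1; c'Δl = 32.88; W sinα = 65.4
Slice 4: Δl = 1.3/cos30.4° = 1.507 m; N'_4 = 73·cos30.4° − 2·1.507 = 59.9; c'Δl = 17.94; W sinα = 36.9
Slice 5: Δl = 2.6/cos42.4° = 3.521 m; N'_5 = 72·cos42.4° − 13·3.521 = 7.4; c'Δl = 41.90; W sinα = 48.5
Σc'Δl = 149.0 kN/m; ΣN' = 429.3 kN/m; ΣW sinα = 169.5 kN/m
Resisting = 149.0 + 429.3·tan35.8° = 149.0 + 309.6 = 458.6 kN/m
FS = 458.6 / 169.5 = 2.705

FS = 2.71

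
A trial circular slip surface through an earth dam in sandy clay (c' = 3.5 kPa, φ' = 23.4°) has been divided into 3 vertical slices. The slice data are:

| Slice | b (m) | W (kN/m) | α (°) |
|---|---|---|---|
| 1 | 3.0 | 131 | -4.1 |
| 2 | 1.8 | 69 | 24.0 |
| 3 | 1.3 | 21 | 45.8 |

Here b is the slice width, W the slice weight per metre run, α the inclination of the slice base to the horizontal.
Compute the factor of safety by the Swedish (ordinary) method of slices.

Ordinary method of slices: FS = Σ[c'·Δl_i + (W_i cosα_i)·tanφ'] / Σ W_i sinα_i, with Δl_i = b_i / cosα_i.
Slice 1: Δl = 3.0/cos(-4.1°) = 3.008 m; N'_1 = 131·cos(-4.1°) = 130.7; c'Δl = 10.53; W sinα = -9.4
Slice 2: Δl = 1.8/cos24.0° = 1.970 m; N'_2 = 69·cos24.0° = 63.0; c'Δl = 6.90; W sinα = 28.1
Slice 3: Δl = 1.3/cos45.8° = 1.865 m; N'_3 = 21·cos45.8° = 14.6; c'Δl = 6.53; W sinα = 15.1
Σc'Δl = 23.9 kN/m; ΣN' = 208.3 kN/m; ΣW sinα = 33.8 kN/m
Resisting = 23.9 + 208.3·tan23.4° = 23.9 + 90.2 = 114.1 kN/m
FS = 114.1 / 33.8 = 3.381

FS = 3.38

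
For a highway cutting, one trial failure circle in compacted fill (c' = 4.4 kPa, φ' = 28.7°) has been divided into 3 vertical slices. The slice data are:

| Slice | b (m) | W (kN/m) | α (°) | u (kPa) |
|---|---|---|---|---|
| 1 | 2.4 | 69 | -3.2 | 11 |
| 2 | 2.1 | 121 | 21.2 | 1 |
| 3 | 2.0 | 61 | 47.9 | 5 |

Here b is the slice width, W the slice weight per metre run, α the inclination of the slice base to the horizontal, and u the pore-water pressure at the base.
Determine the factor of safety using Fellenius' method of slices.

Ordinary method of slices: FS = Σ[c'·Δl_i + (W_i cosα_i − u_i·Δl_i)·tanφ'] / Σ W_i sinα_i, with Δl_i = b_i / cosα_i.
Slice 1: Δl = 2.4/cos(-3.2°) = 2.404 m; N'_1 = 69·cos(-3.2°) − 11·2.404 = 42.5; c'Δl = 10.58; W sinα = -3.9
Slice 2: Δl = 2.1/cos21.2° = 2.252 m; N'_2 = 121·cos21.2° − 1·2.252 = 110.6; c'Δl = 9.91; W sinα = 43.8
Slice 3: Δl = 2.0/cos47.9° = 2.983 m; N'_3 = 61·cos47.9° − 5·2.983 = 26.0; c'Δl = 13.13; W sinα = 45.3
Σc'Δl = 33.6 kN/m; ΣN' = 179.0 kN/m; ΣW sinα = 85.2 kN/m
Resisting = 33.6 + 179.0·tan28.7° = 33.6 + 98.0 = 131.6 kN/m
FS = 131.6 / 85.2 = 1.545

FS = 1.55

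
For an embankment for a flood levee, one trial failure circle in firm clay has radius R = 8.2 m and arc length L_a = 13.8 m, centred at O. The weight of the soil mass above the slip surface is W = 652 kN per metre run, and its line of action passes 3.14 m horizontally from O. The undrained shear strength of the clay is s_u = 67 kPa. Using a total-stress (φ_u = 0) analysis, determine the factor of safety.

FS = 3.70

Taking moments about the centre O, the resisting moment is provided by the undrained shear strength acting along the arc:
M_R = s_u·L_a·R = 67·13.80·8.2 = 7581.7 kN·m/m
M_D = W·d = 652·3.14 = 2047.3 kN·m/m
FS = M_R / M_D = 7581.7 / 2047.3 = 3.703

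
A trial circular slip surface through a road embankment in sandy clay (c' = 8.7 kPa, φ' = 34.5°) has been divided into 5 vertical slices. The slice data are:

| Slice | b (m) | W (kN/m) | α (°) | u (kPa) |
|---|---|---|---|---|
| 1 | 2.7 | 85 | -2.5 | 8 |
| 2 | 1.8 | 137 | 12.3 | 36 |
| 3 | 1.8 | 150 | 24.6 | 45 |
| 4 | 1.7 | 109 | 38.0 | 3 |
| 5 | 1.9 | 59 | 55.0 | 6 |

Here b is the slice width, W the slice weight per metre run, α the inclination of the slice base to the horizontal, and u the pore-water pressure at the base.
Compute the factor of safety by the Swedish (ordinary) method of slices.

FS = 1.43

Ordinary method of slices: FS = Σ[c'·Δl_i + (W_i cosα_i − u_i·Δl_i)·tanφ'] / Σ W_i sinα_i, with Δl_i = b_i / cosα_i.
Slice 1: Δl = 2.7/cos(-2.5°) = 2.703 m; N'_1 = 85·cos(-2.5°) − 8·2.703 = 63.3; c'Δl = 23.51; W sinα = -3.7
Slice 2: Δl = 1.8/cos12.3° = 1.842 m; N'_2 = 137·cos12.3° − 36·1.842 = 67.5; c'Δl = 16.03; W sinα = 29.2
Slice 3: Δl = 1.8/cos24.6° = 1.980 m; N'_3 = 150·cos24.6° − 45·1.980 = 47.3; c'Δl = 17.22; W sinα = 62.4
Slice 4: Δl = 1.7/cos38.0° = 2.157 m; N'_4 = 109·cos38.0° − 3·2.157 = 79.4; c'Δl = 18.77; W sinα = 67.1
Slice 5: Δl = 1.9/cos55.0° = 3.313 m; N'_5 = 59·cos55.0° − 6·3.313 = 14.0; c'Δl = 28.82; W sinα = 48.3
Σc'Δl = 104.4 kN/m; ΣN' = 271.5 kN/m; ΣW sinα = 203.4 kN/m
Resisting = 104.4 + 271.5·tan34.5° = 104.4 + 186.6 = 291.0 kN/m
FS = 291.0 / 203.4 = 1.431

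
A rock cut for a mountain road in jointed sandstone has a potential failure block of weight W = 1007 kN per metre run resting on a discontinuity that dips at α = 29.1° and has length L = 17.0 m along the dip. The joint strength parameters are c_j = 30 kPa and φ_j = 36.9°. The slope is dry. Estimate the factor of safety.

FS = 2.39

Resolving the block weight along and normal to the plane and applying the Mohr–Coulomb strength on the joint:
N' = W cosα = 1007·cos29.1° = 879.9 kN/m
Driving force T = W sinα = 1007·sin29.1° = 489.7 kN/m
Resisting force R = c_j·L + N'·tanφ_j = 30·17.0 + 879.9·tan36.9° = 510.0 + 660.6 = 1170.6 kN/m
FS = R / T = 1170.6 / 489.7 = 2.390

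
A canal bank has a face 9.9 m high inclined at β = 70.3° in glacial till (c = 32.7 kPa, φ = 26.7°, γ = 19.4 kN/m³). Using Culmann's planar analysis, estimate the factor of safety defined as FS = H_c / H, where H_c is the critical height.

FS = 2.08

H_c = (4c/γ) · sinβ cosφ / [1 − cos(β − φ)]
    = (4·32.7/19.4) · sin70.3°·cos26.7° / [1 − cos43.6°]
    = 6.742 · 0.8411 / 0.2758 = 20.56 m
FS = H_c / H = 20.56 / 9.9 = 2.077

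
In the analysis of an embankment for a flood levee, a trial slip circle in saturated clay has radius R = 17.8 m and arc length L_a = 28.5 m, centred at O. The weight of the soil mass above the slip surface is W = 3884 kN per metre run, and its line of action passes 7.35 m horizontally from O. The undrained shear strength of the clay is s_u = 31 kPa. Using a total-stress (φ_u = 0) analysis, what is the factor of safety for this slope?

Taking moments about the centre O, the resisting moment is provided by the undrained shear strength acting along the arc:
M_R = s_u·L_a·R = 31·28.50·17.8 = 15726.3 kN·m/m
M_D = W·d = 3884·7.35 = 28547.4 kN·m/m
FS = M_R / M_D = 15726.3 / 28547.4 = 0.551

FS = 0.55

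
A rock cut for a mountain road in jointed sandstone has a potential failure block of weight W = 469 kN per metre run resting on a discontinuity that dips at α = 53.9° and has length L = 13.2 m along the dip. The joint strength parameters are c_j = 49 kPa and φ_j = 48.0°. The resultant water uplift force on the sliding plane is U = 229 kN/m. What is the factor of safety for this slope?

Resolving the block weight along and normal to the plane and applying the Mohr–Coulomb strength on the joint:
N' = W cosα − U = 469·cos53.9° − 229 = 47.3 kN/m
Driving force T = W sinα = 469·sin53.9° = 378.9 kN/m
Resisting force R = c_j·L + N'·tanφ_j = 49·13.2 + 47.3·tan48.0° = 646.8 + 52.6 = 699.4 kN/m
FS = R / T = 699.4 / 378.9 = 1.846

FS = 1.85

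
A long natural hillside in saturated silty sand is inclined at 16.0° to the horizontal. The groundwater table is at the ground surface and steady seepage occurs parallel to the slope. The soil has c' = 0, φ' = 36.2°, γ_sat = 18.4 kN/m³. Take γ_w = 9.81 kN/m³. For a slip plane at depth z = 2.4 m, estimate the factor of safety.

With seepage parallel to the slope and the water table at the surface, the effective normal stress on the slip plane uses the buoyant unit weight γ' = γ_sat − γ_w while the driving shear stress uses γ_sat:
FS = [c' + γ' z cos²β tanφ'] / [γ_sat z sinβ cosβ]
(For c' = 0 this reduces to FS = (γ'/γ_sat)·tanφ'/tanβ.)
γ' = 18.4 − 9.81 = 8.59 kN/m³
Numerator = 0.0 + 8.59·2.4·cos²16.0°·tan36.2° = 0.0 + 8.59·2.4·0.9240·0.7319 = 13.942 kPa
Denominator = 18.4·2.4·sin16.0°·cos16.0° = 18.4·2.4·0.2756·0.9613 = 11.701 kPa
FS = 13.942 / 11.701 = 1.192

FS = 1.19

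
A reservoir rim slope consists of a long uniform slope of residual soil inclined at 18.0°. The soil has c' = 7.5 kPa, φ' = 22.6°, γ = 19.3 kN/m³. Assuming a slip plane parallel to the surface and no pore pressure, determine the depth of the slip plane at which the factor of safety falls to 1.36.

z = 16.76 m

Setting FS = 1.36 in FS = [c' + γz cos²β tanφ'] / [γz sinβ cosβ] and solving for z:
z = c' / [γ cosβ (FS·sinβ − cosβ·tanφ')]
  = 7.5 / [19.3·cos18.0°·(1.36·sin18.0° − cos18.0°·tan22.6°)]
  = 7.5 / [19.3·0.9511·(1.36·0.3090 − 0.9511·0.4163)]
  = 7.5 / 0.4474 = 16.762 m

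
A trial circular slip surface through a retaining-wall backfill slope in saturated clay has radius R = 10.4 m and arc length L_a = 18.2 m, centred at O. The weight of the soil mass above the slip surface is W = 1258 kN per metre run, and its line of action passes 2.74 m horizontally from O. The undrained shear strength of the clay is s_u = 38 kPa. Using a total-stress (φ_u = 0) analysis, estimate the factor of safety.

Taking moments about the centre O, the resisting moment is provided by the undrained shear strength acting along the arc:
M_R = s_u·L_a·R = 38·18.20·10.4 = 7192.6 kN·m/m
M_D = W·d = 1258·2.74 = 3446.9 kN·m/m
FS = M_R / M_D = 7192.6 / 3446.9 = 2.087

FS = 2.09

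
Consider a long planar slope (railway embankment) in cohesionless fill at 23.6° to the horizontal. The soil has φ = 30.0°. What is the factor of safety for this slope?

FS = 1.32

For a dry cohesionless infinite slope the factor of safety is FS = tanφ / tanβ.
FS = tan30.0° / tan23.6° = 0.5774 / 0.4369 = 1.322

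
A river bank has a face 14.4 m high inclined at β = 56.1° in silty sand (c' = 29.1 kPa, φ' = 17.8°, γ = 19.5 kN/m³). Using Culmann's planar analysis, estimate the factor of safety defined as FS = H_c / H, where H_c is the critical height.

H_c = (4c'/γ) · sinβ cosφ' / [1 − cos(β − φ')]
    = (4·29.1/19.5) · sin56.1°·cos17.8° / [1 − cos38.3°]
    = 5.969 · 0.7903 / 0.2152 = 21.92 m
FS = H_c / H = 21.92 / 14.4 = 1.522

FS = 1.52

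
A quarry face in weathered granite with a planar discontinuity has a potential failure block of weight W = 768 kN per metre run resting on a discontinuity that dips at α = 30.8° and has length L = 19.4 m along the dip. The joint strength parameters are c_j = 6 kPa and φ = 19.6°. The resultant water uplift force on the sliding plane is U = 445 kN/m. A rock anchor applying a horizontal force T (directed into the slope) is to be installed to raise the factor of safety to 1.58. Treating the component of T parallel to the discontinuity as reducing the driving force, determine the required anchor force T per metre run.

Resolving forces along and normal to the sliding plane, with the horizontal anchor force T adding T·sinα to the effective normal force and T·cosα acting up the plane against the driving force:
FS = [c_jL + (W cosα − U + T sinα) tanφ] / [W sinα − T cosα]
Without the anchor: N' = 214.7 kN/m, driving T_d = 393.2 kN/m, resisting R = 6·19.4 + 214.7·tan19.6° = 192.8 kN/m, FS = 0.49.
Setting FS = 1.58 and solving for T:
1.58·(393.2 − T cos30.8°) = 192.8 + T sin30.8°·tan19.6°
T·(sin30.8°·tan19.6° + 1.58·cos30.8°) = 1.58·393.2 − 192.8
T·(0.5120·0.3561 + 1.58·0.8590) = 621.3 − 192.8 = 428.5
T·1.5395 = 428.5
T = 278.3 kN/m

T = 278 kN/m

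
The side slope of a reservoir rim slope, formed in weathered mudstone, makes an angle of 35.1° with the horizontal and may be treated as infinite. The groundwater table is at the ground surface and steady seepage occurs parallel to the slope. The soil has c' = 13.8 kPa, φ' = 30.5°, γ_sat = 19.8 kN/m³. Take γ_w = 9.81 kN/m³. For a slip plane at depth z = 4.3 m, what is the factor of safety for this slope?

With seepage parallel to the slope and the water table at the surface, the effective normal stress on the slip plane uses the buoyant unit weight γ' = γ_sat − γ_w while the driving shear stress uses γ_sat:
FS = [c' + γ' z cos²β tanφ'] / [γ_sat z sinβ cosβ]
γ' = 19.8 − 9.81 = 9.99 kN/m³
Numerator = 13.8 + 9.99·4.3·cos²35.1°·tan30.5° = 13.8 + 9.99·4.3·0.6694·0.5890 = 30.737 kPa
Denominator = 19.8·4.3·sin35.1°·cos35.1° = 19.8·4.3·0.5750·0.8181 = 40.053 kPa
FS = 30.737 / 40.053 = 0.767

FS = 0.77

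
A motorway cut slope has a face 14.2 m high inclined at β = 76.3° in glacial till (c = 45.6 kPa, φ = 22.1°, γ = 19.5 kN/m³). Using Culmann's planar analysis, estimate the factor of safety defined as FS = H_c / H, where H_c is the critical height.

FS = 1.43

H_c = (4c/γ) · sinβ cosφ / [1 − cos(β − φ)]
    = (4·45.6/19.5) · sin76.3°·cos22.1° / [1 − cos54.2°]
    = 9.354 · 0.9002 / 0.4150 = 20.29 m
FS = H_c / H = 20.29 / 14.2 = 1.429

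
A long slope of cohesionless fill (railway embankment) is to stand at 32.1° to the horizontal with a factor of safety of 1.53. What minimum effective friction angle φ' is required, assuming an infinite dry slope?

FS = tanφ'/tanβ ⇒ tanφ' = FS · tanβ = 1.53 · tan32.1° = 0.9598
φ' = arctan(0.9598) = 43.82°

φ' = 43.8°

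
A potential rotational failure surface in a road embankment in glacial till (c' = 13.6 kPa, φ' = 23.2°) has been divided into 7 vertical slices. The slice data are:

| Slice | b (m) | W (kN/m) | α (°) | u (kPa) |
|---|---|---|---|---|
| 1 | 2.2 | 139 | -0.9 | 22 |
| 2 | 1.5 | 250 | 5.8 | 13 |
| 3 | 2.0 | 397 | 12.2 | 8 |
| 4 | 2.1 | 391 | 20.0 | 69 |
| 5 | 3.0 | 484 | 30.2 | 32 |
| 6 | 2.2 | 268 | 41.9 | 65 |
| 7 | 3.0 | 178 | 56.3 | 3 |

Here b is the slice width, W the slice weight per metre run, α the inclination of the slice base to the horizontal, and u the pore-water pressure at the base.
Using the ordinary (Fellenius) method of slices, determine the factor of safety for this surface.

FS = 1.02

Ordinary method of slices: FS = Σ[c'·Δl_i + (W_i cosα_i − u_i·Δl_i)·tanφ'] / Σ W_i sinα_i, with Δl_i = b_i / cosα_i.
Slice 1: Δl = 2.2/cos(-0.9°) = 2.200 m; N'_1 = 139·cos(-0.9°) − 22·2.200 = 90.6; c'Δl = 29.92; W sinα = -2.2
Slice 2: Δl = 1.5/cos5.8° = 1.508 m; N'_2 = 250·cos5.8° − 13·1.508 = 229.1; c'Δl = 20.50; W sinα = 25.3
Slice 3: Δl = 2.0/cos12.2° = 2.046 m; N'_3 = 397·cos12.2° − 8·2.046 = 371.7; c'Δl = 27.83; W sinα = 83.9
Slice 4: Δl = 2.1/cos20.0° = 2.235 m; N'_4 = 391·cos20.0° − 69·2.235 = 213.2; c'Δl = 30.39; W sinα = 133.7
Slice 5: Δl = 3.0/cos30.2° = 3.471 m; N'_5 = 484·cos30.2° − 32·3.471 = 307.2; c'Δl = 47.21; W sinα = 243.5
Slice 6: Δl = 2.2/cos41.9° = 2.956 m; N'_6 = 268·cos41.9° − 65·2.956 = 7.4; c'Δl = 40.20; W sinα = 179.0
Slice 7: Δl = 3.0/cos56.3° = 5.407 m; N'_7 = 178·cos56.3° − 3·5.407 = 82.5; c'Δl = 73.53; W sinα = 148.1
Σc'Δl = 269.6 kN/m; ΣN' = 1301.7 kN/m; ΣW sinα = 811.2 kN/m
Resisting = 269.6 + 1301.7·tan23.2° = 269.6 + 557.9 = 827.5 kN/m
FS = 827.5 / 811.2 = 1.020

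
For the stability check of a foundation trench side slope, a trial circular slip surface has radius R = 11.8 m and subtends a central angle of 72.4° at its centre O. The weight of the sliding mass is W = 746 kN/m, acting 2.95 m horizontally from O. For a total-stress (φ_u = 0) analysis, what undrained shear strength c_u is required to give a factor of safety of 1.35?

FS = c_u·L_a·R / (W·d), so c_u = FS·W·d / (L_a·R).
Arc length L_a = R·θ = 11.8·(72.4°·π/180) = 11.8·1.2636 = 14.91 m
c_u = 1.35·746·2.95 / (14.91·11.8) = 2970.9 / 175.95 = 16.89 kPa

c_u = 16.9 kPa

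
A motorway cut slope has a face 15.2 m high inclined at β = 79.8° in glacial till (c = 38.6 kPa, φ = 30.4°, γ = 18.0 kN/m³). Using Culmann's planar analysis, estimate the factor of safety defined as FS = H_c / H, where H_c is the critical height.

FS = 1.37

H_c = (4c/γ) · sinβ cosφ / [1 − cos(β − φ)]
    = (4·38.6/18.0) · sin79.8°·cos30.4° / [1 − cos49.4°]
    = 8.578 · 0.8489 / 0.3492 = 20.85 m
FS = H_c / H = 20.85 / 15.2 = 1.372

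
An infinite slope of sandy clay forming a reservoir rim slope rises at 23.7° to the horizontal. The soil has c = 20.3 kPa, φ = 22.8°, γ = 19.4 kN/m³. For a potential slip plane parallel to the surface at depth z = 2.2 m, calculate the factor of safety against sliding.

For an infinite slope with a slip plane parallel to the surface (no pore pressure): FS = [c + γz cos²β tanφ] / [γz sinβ cosβ].
γz = 19.4·2.2 = 42.68 kN/m²
Numerator = 20.3 + 42.68·cos²23.7°·tan22.8° = 20.3 + 42.68·0.8384·0.4204 = 35.342 kPa
Denominator = 42.68·sin23.7°·cos23.7° = 42.68·0.4019·0.9157 = 15.708 kPa
FS = 35.342 / 15.708 = 2.250

FS = 2.25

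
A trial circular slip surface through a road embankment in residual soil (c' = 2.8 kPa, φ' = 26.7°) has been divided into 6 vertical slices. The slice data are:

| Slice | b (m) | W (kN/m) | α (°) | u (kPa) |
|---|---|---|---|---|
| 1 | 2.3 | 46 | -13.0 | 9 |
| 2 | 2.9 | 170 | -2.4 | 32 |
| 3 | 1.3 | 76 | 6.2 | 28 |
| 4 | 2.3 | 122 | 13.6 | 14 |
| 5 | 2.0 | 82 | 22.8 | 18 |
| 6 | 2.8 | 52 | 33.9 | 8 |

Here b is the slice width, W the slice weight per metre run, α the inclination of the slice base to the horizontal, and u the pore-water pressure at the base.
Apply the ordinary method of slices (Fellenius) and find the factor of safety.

FS = 2.25

Ordinary method of slices: FS = Σ[c'·Δl_i + (W_i cosα_i − u_i·Δl_i)·tanφ'] / Σ W_i sinα_i, with Δl_i = b_i / cosα_i.
Slice 1: Δl = 2.3/cos(-13.0°) = 2.360 m; N'_1 = 46·cos(-13.0°) − 9·2.360 = 23.6; c'Δl = 6.61; W sinα = -10.3
Slice 2: Δl = 2.9/cos(-2.4°) = 2.903 m; N'_2 = 170·cos(-2.4°) − 32·2.903 = 77.0; c'Δl = 8.13; W sinα = -7.1
Slice 3: Δl = 1.3/cos6.2° = 1.308 m; N'_3 = 76·cos6.2° − 28·1.308 = 38.9; c'Δl = 3.66; W sinα = 8.2
Slice 4: Δl = 2.3/cos13.6° = 2.366 m; N'_4 = 122·cos13.6° − 14·2.366 = 85.5; c'Δl = 6.63; W sinα = 28.7
Slice 5: Δl = 2.0/cos22.8° = 2.170 m; N'_5 = 82·cos22.8° − 18·2.170 = 36.5; c'Δl = 6.07; W sinα = 31.8
Slice 6: Δl = 2.8/cos33.9° = 3.373 m; N'_6 = 52·cos33.9° − 8·3.373 = 16.2; c'Δl = 9.45; W sinα = 29.0
Σc'Δl = 40.5 kN/m; ΣN' = 277.7 kN/m; ΣW sinα = 80.2 kN/m
Resisting = 40.5 + 277.7·tan26.7° = 40.5 + 139.6 = 180.2 kN/m
FS = 180.2 / 80.2 = 2.247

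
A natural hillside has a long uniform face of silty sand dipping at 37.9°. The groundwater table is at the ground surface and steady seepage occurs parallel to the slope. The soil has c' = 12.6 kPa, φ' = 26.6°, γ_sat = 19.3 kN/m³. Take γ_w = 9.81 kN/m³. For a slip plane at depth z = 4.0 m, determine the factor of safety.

FS = 0.65

With seepage parallel to the slope and the water table at the surface, the effective normal stress on the slip plane uses the buoyant unit weight γ' = γ_sat − γ_w while the driving shear stress uses γ_sat:
FS = [c' + γ' z cos²β tanφ'] / [γ_sat z sinβ cosβ]
γ' = 19.3 − 9.81 = 9.49 kN/m³
Numerator = 12.6 + 9.49·4.0·cos²37.9°·tan26.6° = 12.6 + 9.49·4.0·0.6227·0.5008 = 24.436 kPa
Denominator = 19.3·4.0·sin37.9°·cos37.9° = 19.3·4.0·0.6143·0.7891 = 37.421 kPa
FS = 24.436 / 37.421 = 0.653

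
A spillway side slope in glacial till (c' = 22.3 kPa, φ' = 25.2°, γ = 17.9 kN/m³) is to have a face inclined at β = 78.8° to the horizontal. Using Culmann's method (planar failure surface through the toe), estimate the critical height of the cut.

H_c = 10.88 m

Culmann's analysis gives the critical failure plane at α_cr = (β + φ')/2 = (78.8 + 25.2)/2 = 52.0°, and the critical height
H_c = (4c'/γ) · sinβ cosφ' / [1 − cos(β − φ')]
    = (4·22.3/17.9) · sin78.8°·cos25.2° / [1 − cos(53.6°)]
    = 4.983 · 0.9810·0.9048 / [1 − 0.5934]
    = 4.983 · 0.8876 / 0.4066
    = 10.88 m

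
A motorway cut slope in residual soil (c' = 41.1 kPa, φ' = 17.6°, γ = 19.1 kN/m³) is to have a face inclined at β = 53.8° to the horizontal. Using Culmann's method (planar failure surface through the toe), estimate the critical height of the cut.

Culmann's analysis gives the critical failure plane at α_cr = (β + φ')/2 = (53.8 + 17.6)/2 = 35.7°, and the critical height
H_c = (4c'/γ) · sinβ cosφ' / [1 − cos(β − φ')]
    = (4·41.1/19.1) · sin53.8°·cos17.6° / [1 − cos(36.2°)]
    = 8.607 · 0.8070·0.9532 / [1 − 0.8070]
    = 8.607 · 0.7692 / 0.1930
    = 34.30 m

H_c = 34.30 m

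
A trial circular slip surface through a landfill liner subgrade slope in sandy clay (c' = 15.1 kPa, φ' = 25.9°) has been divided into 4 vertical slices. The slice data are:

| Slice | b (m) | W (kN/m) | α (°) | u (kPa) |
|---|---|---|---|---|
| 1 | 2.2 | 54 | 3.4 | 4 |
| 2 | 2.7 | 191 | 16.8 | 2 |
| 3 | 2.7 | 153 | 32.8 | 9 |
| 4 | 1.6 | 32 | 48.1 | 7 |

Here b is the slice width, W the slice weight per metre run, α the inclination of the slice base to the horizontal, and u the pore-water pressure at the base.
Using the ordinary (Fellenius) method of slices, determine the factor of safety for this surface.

Ordinary method of slices: FS = Σ[c'·Δl_i + (W_i cosα_i − u_i·Δl_i)·tanφ'] / Σ W_i sinα_i, with Δl_i = b_i / cosα_i.
Slice 1: Δl = 2.2/cos3.4° = 2.204 m; N'_1 = 54·cos3.4° − 4·2.204 = 45.1; c'Δl = 33.28; W sinα = 3.2
Slice 2: Δl = 2.7/cos16.8° = 2.820 m; N'_2 = 191·cos16.8° − 2·2.820 = 177.2; c'Δl = 42.59; W sinα = 55.2
Slice 3: Δl = 2.7/cos32.8° = 3.212 m; N'_3 = 153·cos32.8° − 9·3.212 = 99.7; c'Δl = 48.50; W sinα = 82.9
Slice 4: Δl = 1.6/cos48.1° = 2.396 m; N'_4 = 32·cos48.1° − 7·2.396 = 4.6; c'Δl = 36.18; W sinα = 23.8
Σc'Δl = 160.5 kN/m; ΣN' = 326.6 kN/m; ΣW sinα = 165.1 kN/m
Resisting = 160.5 + 326.6·tan25.9° = 160.5 + 158.6 = 319.1 kN/m
FS = 319.1 / 165.1 = 1.933

FS = 1.93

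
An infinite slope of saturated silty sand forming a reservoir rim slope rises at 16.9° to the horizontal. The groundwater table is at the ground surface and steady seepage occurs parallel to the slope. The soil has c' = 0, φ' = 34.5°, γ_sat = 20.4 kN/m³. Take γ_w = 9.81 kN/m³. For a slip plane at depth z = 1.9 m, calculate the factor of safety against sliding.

With seepage parallel to the slope and the water table at the surface, the effective normal stress on the slip plane uses the buoyant unit weight γ' = γ_sat − γ_w while the driving shear stress uses γ_sat:
FS = [c' + γ' z cos²β tanφ'] / [γ_sat z sinβ cosβ]
(For c' = 0 this reduces to FS = (γ'/γ_sat)·tanφ'/tanβ.)
γ' = 20.4 − 9.81 = 10.59 kN/m³
Numerator = 0.0 + 10.59·1.9·cos²16.9°·tan34.5° = 0.0 + 10.59·1.9·0.9155·0.6873 = 12.660 kPa
Denominator = 20.4·1.9·sin16.9°·cos16.9° = 20.4·1.9·0.2907·0.9568 = 10.781 kPa
FS = 12.660 / 10.781 = 1.174

FS = 1.17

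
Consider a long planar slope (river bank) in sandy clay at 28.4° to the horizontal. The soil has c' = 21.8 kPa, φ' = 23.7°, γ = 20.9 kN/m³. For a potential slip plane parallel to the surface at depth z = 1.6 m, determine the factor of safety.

FS = 2.37

For an infinite slope with a slip plane parallel to the surface (no pore pressure): FS = [c' + γz cos²β tanφ'] / [γz sinβ cosβ].
γz = 20.9·1.6 = 33.44 kN/m²
Numerator = 21.8 + 33.44·cos²28.4°·tan23.7° = 21.8 + 33.44·0.7738·0.4390 = 33.158 kPa
Denominator = 33.44·sin28.4°·cos28.4° = 33.44·0.4756·0.8796 = 13.991 kPa
FS = 33.158 / 13.991 = 2.370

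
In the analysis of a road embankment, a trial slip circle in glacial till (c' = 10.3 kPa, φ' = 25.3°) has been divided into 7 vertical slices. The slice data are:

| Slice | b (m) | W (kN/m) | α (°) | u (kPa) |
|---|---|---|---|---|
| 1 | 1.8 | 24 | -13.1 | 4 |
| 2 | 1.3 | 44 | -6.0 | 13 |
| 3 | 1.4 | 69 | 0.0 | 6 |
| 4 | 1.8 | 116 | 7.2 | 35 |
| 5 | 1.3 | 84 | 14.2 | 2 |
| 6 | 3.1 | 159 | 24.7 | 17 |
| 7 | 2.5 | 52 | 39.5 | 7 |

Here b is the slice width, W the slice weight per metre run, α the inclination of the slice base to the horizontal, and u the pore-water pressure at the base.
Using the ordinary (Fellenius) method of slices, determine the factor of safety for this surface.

Ordinary method of slices: FS = Σ[c'·Δl_i + (W_i cosα_i − u_i·Δl_i)·tanφ'] / Σ W_i sinα_i, with Δl_i = b_i / cosα_i.
Slice 1: Δl = 1.8/cos(-13.1°) = 1.848 m; N'_1 = 24·cos(-13.1°) − 4·1.848 = 16.0; c'Δl = 19.04; W sinα = -5.4
Slice 2: Δl = 1.3/cos(-6.0°) = 1.307 m; N'_2 = 44·cos(-6.0°) − 13·1.307 = 26.8; c'Δl = 13.46; W sinα = -4.6
Slice 3: Δl = 1.4/cos0.0° = 1.400 m; N'_3 = 69·cos0.0° − 6·1.400 = 60.6; c'Δl = 14.42; W sinα = 0.0
Slice 4: Δl = 1.8/cos7.2° = 1.814 m; N'_4 = 116·cos7.2° − 35·1.814 = 51.6; c'Δl = 18.69; W sinα = 14.5
Slice 5: Δl = 1.3/cos14.2° = 1.341 m; N'_5 = 84·cos14.2° − 2·1.341 = 78.8; c'Δl = 13.81; W sinα = 20.6
Slice 6: Δl = 3.1/cos24.7° = 3.412 m; N'_6 = 159·cos24.7° − 17·3.412 = 86.4; c'Δl = 35.15; W sinα = 66.4
Slice 7: Δl = 2.5/cos39.5° = 3.240 m; N'_7 = 52·cos39.5° − 7·3.240 = 17.4; c'Δl = 33.37; W sinα = 33.1
Σc'Δl = 147.9 kN/m; ΣN' = 337.6 kN/m; ΣW sinα = 124.6 kN/m
Resisting = 147.9 + 337.6·tan25.3° = 147.9 + 159.6 = 307.5 kN/m
FS = 307.5 / 124.6 = 2.468

FS = 2.47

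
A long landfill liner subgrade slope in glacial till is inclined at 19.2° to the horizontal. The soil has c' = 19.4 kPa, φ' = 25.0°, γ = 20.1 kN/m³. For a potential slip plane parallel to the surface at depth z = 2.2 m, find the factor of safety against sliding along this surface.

FS = 2.75

For an infinite slope with a slip plane parallel to the surface (no pore pressure): FS = [c' + γz cos²β tanφ'] / [γz sinβ cosβ].
γz = 20.1·2.2 = 44.22 kN/m²
Numerator = 19.4 + 44.22·cos²19.2°·tan25.0° = 19.4 + 44.22·0.8918·0.4663 = 37.790 kPa
Denominator = 44.22·sin19.2°·cos19.2° = 44.22·0.3289·0.9444 = 13.734 kPa
FS = 37.790 / 13.734 = 2.752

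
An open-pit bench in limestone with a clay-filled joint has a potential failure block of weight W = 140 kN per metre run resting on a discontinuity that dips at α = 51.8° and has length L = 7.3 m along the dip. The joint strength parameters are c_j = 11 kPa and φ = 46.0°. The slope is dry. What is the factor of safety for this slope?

Resolving the block weight along and normal to the plane and applying the Mohr–Coulomb strength on the joint:
N' = W cosα = 140·cos51.8° = 86.6 kN/m
Driving force T = W sinα = 140·sin51.8° = 110.0 kN/m
Resisting force R = c_j·L + N'·tanφ = 11·7.3 + 86.6·tan46.0° = 80.3 + 89.7 = 170.0 kN/m
FS = R / T = 170.0 / 110.0 = 1.545

FS = 1.54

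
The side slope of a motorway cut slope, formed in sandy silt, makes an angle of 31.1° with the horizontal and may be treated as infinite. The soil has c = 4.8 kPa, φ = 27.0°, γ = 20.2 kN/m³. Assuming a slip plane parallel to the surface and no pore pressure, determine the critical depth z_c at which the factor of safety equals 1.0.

Setting FS = 1.00 in FS = [c + γz cos²β tanφ] / [γz sinβ cosβ] and solving for z:
z = c / [γ cosβ (FS·sinβ − cosβ·tanφ)]
  = 4.8 / [20.2·cos31.1°·(1.00·sin31.1° − cos31.1°·tan27.0°)]
  = 4.8 / [20.2·0.8563·(1.00·0.5165 − 0.8563·0.5095)]
  = 4.8 / 1.3879 = 3.458 m

z_c = 3.46 m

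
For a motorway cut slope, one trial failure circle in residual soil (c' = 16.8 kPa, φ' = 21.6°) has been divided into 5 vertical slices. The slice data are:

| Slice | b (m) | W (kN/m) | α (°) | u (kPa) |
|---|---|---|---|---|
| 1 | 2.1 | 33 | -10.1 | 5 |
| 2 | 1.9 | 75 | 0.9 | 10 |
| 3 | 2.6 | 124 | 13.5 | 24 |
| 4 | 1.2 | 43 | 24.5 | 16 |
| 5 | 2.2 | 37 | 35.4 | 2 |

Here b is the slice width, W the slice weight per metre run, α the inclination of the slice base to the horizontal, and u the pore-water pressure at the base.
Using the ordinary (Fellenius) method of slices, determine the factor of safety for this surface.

FS = 3.93

Ordinary method of slices: FS = Σ[c'·Δl_i + (W_i cosα_i − u_i·Δl_i)·tanφ'] / Σ W_i sinα_i, with Δl_i = b_i / cosα_i.
Slice 1: Δl = 2.1/cos(-10.1°) = 2.133 m; N'_1 = 33·cos(-10.1°) − 5·2.133 = 21.8; c'Δl = 35.84; W sinα = -5.8
Slice 2: Δl = 1.9/cos0.9° = 1.900 m; N'_2 = 75·cos0.9° − 10·1.900 = 56.0; c'Δl = 31.92; W sinα = 1.2
Slice 3: Δl = 2.6/cos13.5° = 2.674 m; N'_3 = 124·cos13.5° − 24·2.674 = 56.4; c'Δl = 44.92; W sinα = 28.9
Slice 4: Δl = 1.2/cos24.5° = 1.319 m; N'_4 = 43·cos24.5° − 16·1.319 = 18.0; c'Δl = 22.15; W sinα = 17.8
Slice 5: Δl = 2.2/cos35.4° = 2.699 m; N'_5 = 37·cos35.4° − 2·2.699 = 24.8; c'Δl = 45.34; W sinα = 21.4
Σc'Δl = 180.2 kN/m; ΣN' = 177.0 kN/m; ΣW sinα = 63.6 kN/m
Resisting = 180.2 + 177.0·tan21.6° = 180.2 + 70.1 = 250.3 kN/m
FS = 250.3 / 63.6 = 3.935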